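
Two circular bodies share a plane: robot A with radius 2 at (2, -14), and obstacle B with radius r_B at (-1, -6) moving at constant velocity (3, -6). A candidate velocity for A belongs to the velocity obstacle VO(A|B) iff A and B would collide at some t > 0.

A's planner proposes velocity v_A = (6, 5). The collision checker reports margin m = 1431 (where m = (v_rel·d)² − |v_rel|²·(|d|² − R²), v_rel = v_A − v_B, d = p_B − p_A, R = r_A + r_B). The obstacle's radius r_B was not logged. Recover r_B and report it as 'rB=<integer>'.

m = 1431
d = (-3, 8);  v_rel = (3, 11),  |v_rel|² = 130
v_rel×d = (3)·(8) − (11)·(-3) = 57
since m = R²·130 − 57²:  R² = (3249 + 1431) / 130 = 36
R = √36 = 6  ⇒  r_B = 6 − 2 = 4

rB=4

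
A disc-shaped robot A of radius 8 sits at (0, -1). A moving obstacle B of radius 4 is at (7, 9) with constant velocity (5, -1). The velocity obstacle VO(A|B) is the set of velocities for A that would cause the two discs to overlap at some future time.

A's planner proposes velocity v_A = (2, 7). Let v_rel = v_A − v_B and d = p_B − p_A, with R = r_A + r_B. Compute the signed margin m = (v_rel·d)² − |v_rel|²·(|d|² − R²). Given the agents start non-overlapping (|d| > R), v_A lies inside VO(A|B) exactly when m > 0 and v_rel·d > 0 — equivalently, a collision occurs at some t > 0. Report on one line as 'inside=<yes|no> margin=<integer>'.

d = (7, 10),  |d|² = 149;  R = 8+4 = 12,  c = 149−12² = 5
v_rel = (-3, 8),  |v_rel|² = 73;  v_rel·d = (-3)·(7) + (8)·(10) = 59
73·t² − 118·t + 5 = 0  ⇒  m = 59² − 73·5 = 3116
m = 3116 > 0,  v_rel·d = 59 > 0  ⇒  inside

inside=yes margin=3116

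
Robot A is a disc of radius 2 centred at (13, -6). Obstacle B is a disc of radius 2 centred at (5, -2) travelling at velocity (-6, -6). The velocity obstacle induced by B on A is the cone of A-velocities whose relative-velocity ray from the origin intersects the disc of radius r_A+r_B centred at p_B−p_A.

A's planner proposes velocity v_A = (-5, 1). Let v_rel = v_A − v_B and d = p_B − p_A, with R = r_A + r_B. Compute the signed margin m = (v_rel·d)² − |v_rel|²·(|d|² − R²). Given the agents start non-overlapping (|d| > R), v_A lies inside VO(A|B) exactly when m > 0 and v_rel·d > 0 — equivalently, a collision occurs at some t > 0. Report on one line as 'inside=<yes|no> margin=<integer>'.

d = (-8, 4),  |d|² = 80;  R = 2+2 = 4,  c = 80−4² = 64
v_rel = (1, 7),  |v_rel|² = 50;  v_rel·d = (1)·(-8) + (7)·(4) = 20
50·t² − 40·t + 64 = 0  ⇒  m = 20² − 50·64 = -2800
m = -2800 < 0,  v_rel·d = 20 > 0  ⇒  outside

inside=no margin=-2800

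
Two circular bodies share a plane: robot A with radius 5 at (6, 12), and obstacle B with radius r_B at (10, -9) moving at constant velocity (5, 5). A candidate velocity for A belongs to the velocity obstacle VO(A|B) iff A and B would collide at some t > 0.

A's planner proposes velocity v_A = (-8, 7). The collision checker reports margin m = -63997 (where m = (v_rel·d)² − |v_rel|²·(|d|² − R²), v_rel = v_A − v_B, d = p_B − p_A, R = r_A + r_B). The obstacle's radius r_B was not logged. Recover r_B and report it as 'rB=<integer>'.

m = -63997
d = (4, -21);  v_rel = (-13, 2),  |v_rel|² = 173
v_rel×d = (-13)·(-21) − (2)·(4) = 265
since m = R²·173 − 265²:  R² = (70225 + -63997) / 173 = 36
R = √36 = 6  ⇒  r_B = 6 − 5 = 1

rB=1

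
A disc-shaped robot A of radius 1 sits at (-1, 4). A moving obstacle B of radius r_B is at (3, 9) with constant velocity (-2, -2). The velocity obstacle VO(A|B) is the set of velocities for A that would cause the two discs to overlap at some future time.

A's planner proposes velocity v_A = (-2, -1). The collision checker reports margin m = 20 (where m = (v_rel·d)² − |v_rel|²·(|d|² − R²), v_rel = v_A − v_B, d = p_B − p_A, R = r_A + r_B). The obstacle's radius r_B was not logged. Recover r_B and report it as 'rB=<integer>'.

m = 20
d = (4, 5);  v_rel = (0, 1),  |v_rel|² = 1
v_rel×d = (0)·(5) − (1)·(4) = -4
since m = R²·1 − (-4)²:  R² = (16 + 20) / 1 = 36
R = √36 = 6  ⇒  r_B = 6 − 1 = 5

rB=5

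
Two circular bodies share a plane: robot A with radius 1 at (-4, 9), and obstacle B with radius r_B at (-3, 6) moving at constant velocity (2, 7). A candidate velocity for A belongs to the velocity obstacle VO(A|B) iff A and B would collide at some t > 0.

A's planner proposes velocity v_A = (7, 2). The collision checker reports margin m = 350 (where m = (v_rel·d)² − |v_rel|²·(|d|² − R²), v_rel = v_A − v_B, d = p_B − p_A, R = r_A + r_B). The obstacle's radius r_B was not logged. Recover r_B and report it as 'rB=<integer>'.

m = 350
d = (1, -3);  v_rel = (5, -5),  |v_rel|² = 50
v_rel×d = (5)·(-3) − (-5)·(1) = -10
since m = R²·50 − (-10)²:  R² = (100 + 350) / 50 = 9
R = √9 = 3  ⇒  r_B = 3 − 1 = 2

rB=2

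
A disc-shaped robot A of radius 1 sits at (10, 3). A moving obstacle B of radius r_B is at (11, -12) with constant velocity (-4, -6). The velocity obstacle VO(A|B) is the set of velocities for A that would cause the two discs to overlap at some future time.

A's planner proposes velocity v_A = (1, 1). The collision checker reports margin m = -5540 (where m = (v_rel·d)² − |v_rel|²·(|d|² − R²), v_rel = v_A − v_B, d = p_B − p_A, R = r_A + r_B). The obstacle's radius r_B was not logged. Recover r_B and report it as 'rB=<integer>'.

m = -5540
d = (1, -15);  v_rel = (5, 7),  |v_rel|² = 74
v_rel×d = (5)·(-15) − (7)·(1) = -82
since m = R²·74 − (-82)²:  R² = (6724 + -5540) / 74 = 16
R = √16 = 4  ⇒  r_B = 4 − 1 = 3

rB=3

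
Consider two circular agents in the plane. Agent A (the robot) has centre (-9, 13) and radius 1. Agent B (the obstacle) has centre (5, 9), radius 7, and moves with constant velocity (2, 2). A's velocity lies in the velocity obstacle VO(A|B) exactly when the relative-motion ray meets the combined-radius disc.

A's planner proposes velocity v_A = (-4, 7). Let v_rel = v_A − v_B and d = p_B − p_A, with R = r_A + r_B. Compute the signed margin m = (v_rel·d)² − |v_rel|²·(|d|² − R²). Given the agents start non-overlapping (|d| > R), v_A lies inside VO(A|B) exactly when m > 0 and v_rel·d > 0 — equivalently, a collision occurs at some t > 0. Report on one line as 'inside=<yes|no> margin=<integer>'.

d = (14, -4),  |d|² = 212;  R = 1+7 = 8,  c = 212−8² = 148
v_rel = (-6, 5),  |v_rel|² = 61;  v_rel·d = (-6)·(14) + (5)·(-4) = -104
61·t² + 208·t + 148 = 0  ⇒  m = (-104)² − 61·148 = 1788
m = 1788 > 0,  v_rel·d = -104 < 0  ⇒  outside

inside=no margin=1788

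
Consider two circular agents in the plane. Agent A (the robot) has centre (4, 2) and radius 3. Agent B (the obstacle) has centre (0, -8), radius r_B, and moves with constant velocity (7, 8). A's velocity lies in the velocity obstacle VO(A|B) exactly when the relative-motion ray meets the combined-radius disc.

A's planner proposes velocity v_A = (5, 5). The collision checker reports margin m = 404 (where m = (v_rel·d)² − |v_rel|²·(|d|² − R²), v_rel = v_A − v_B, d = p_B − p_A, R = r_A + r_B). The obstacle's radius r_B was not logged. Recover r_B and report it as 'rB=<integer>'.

m = 404
d = (-4, -10);  v_rel = (-2, -3),  |v_rel|² = 13
v_rel×d = (-2)·(-10) − (-3)·(-4) = 8
since m = R²·13 − 8²:  R² = (64 + 404) / 13 = 36
R = √36 = 6  ⇒  r_B = 6 − 3 = 3

rB=3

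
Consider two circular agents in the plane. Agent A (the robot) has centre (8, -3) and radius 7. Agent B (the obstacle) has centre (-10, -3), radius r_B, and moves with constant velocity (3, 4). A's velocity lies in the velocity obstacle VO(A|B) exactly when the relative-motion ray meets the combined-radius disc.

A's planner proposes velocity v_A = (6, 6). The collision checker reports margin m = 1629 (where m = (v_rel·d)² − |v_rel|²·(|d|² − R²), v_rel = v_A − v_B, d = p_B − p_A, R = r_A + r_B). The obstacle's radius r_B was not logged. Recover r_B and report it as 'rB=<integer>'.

m = 1629
d = (-18, 0);  v_rel = (3, 2),  |v_rel|² = 13
v_rel×d = (3)·(0) − (2)·(-18) = 36
since m = R²·13 − 36²:  R² = (1296 + 1629) / 13 = 225
R = √225 = 15  ⇒  r_B = 15 − 7 = 8

rB=8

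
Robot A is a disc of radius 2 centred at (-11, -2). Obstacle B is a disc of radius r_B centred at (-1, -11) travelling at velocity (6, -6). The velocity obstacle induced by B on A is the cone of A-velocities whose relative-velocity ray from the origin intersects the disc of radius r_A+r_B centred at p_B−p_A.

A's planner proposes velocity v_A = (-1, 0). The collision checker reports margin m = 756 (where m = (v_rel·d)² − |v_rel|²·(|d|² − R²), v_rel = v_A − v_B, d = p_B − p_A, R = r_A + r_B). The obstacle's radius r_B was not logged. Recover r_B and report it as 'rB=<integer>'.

m = 756
d = (10, -9);  v_rel = (-7, 6),  |v_rel|² = 85
v_rel×d = (-7)·(-9) − (6)·(10) = 3
since m = R²·85 − 3²:  R² = (9 + 756) / 85 = 9
R = √9 = 3  ⇒  r_B = 3 − 2 = 1

rB=1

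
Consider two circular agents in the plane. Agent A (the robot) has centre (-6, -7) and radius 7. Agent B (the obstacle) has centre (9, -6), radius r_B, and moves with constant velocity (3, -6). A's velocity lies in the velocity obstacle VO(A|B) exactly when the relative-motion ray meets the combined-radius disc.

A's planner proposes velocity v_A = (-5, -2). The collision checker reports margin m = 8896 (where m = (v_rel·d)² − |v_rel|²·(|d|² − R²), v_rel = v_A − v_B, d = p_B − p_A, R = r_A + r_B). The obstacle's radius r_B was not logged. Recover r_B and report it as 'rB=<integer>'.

m = 8896
d = (15, 1);  v_rel = (-8, 4),  |v_rel|² = 80
v_rel×d = (-8)·(1) − (4)·(15) = -68
since m = R²·80 − (-68)²:  R² = (4624 + 8896) / 80 = 169
R = √169 = 13  ⇒  r_B = 13 − 7 = 6

rB=6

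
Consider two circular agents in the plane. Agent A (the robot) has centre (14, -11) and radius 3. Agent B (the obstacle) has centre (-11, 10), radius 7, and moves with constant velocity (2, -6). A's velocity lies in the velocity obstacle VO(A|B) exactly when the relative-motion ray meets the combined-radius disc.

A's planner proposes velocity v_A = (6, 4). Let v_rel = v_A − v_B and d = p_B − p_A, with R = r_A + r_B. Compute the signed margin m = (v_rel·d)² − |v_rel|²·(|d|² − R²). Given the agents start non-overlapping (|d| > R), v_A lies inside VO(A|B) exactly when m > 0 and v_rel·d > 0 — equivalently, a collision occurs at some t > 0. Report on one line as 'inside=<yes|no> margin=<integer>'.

d = (-25, 21),  |d|² = 1066;  R = 3+7 = 10,  c = 1066−10² = 966
v_rel = (4, 10),  |v_rel|² = 116;  v_rel·d = (4)·(-25) + (10)·(21) = 110
116·t² − 220·t + 966 = 0  ⇒  m = 110² − 116·966 = -99956
m = -99956 < 0,  v_rel·d = 110 > 0  ⇒  outside

inside=no margin=-99956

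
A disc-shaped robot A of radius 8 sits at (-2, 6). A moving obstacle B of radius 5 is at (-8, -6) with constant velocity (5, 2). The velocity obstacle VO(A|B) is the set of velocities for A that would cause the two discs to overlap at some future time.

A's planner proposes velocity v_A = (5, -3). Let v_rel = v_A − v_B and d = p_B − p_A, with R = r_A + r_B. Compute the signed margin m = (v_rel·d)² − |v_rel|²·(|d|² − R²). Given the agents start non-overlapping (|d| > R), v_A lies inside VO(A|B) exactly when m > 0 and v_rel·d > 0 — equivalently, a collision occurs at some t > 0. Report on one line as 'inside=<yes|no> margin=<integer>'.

d = (-6, -12),  |d|² = 180;  R = 8+5 = 13,  c = 180−13² = 11
v_rel = (0, -5),  |v_rel|² = 25;  v_rel·d = (0)·(-6) + (-5)·(-12) = 60
25·t² − 120·t + 11 = 0  ⇒  m = 60² − 25·11 = 3325
m = 3325 > 0,  v_rel·d = 60 > 0  ⇒  inside

inside=yes margin=3325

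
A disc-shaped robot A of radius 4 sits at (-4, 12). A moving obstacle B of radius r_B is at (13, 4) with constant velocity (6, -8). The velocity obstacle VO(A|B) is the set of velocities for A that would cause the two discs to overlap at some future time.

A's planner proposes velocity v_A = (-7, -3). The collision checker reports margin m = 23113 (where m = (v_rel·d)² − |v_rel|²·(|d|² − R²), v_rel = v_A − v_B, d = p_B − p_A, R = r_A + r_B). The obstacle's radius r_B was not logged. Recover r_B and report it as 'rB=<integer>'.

m = 23113
d = (17, -8);  v_rel = (-13, 5),  |v_rel|² = 194
v_rel×d = (-13)·(-8) − (5)·(17) = 19
since m = R²·194 − 19²:  R² = (361 + 23113) / 194 = 121
R = √121 = 11  ⇒  r_B = 11 − 4 = 7

rB=7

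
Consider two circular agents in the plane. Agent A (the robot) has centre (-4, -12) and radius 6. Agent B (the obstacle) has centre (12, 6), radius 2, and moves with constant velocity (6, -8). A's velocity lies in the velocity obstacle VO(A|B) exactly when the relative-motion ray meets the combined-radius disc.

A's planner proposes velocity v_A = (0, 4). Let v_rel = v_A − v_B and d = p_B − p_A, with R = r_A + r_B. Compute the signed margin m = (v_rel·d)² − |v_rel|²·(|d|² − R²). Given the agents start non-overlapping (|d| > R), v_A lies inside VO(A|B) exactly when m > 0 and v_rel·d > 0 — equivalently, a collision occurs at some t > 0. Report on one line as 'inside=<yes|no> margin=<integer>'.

d = (16, 18),  |d|² = 580;  R = 6+2 = 8,  c = 580−8² = 516
v_rel = (-6, 12),  |v_rel|² = 180;  v_rel·d = (-6)·(16) + (12)·(18) = 120
180·t² − 240·t + 516 = 0  ⇒  m = 120² − 180·516 = -78480
m = -78480 < 0,  v_rel·d = 120 > 0  ⇒  outside

inside=no margin=-78480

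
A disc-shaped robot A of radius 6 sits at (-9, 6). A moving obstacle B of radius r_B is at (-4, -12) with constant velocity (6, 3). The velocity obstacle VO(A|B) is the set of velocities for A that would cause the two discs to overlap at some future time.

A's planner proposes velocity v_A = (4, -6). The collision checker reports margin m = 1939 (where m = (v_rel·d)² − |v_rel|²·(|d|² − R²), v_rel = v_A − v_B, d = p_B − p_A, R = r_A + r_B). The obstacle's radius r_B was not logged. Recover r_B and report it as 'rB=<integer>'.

m = 1939
d = (5, -18);  v_rel = (-2, -9),  |v_rel|² = 85
v_rel×d = (-2)·(-18) − (-9)·(5) = 81
since m = R²·85 − 81²:  R² = (6561 + 1939) / 85 = 100
R = √100 = 10  ⇒  r_B = 10 − 6 = 4

rB=4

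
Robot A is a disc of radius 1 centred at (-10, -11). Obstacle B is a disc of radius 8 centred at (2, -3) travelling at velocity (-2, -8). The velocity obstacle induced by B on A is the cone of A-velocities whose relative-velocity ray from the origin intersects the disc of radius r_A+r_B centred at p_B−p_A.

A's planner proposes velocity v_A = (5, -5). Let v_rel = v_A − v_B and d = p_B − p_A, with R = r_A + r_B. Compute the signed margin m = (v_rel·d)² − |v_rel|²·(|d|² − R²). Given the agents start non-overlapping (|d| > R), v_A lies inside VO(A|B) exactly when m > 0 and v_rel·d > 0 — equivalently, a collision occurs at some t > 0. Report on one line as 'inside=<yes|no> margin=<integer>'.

d = (12, 8),  |d|² = 208;  R = 1+8 = 9,  c = 208−9² = 127
v_rel = (7, 3),  |v_rel|² = 58;  v_rel·d = (7)·(12) + (3)·(8) = 108
58·t² − 216·t + 127 = 0  ⇒  m = 108² − 58·127 = 4298
m = 4298 > 0,  v_rel·d = 108 > 0  ⇒  inside

inside=yes margin=4298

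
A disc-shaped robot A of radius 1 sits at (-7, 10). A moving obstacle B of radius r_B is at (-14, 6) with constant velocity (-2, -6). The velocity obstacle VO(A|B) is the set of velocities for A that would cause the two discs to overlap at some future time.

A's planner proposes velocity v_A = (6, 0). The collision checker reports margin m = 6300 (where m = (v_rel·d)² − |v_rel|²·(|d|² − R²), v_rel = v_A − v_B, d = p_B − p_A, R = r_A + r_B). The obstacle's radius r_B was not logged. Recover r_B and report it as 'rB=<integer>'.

m = 6300
d = (-7, -4);  v_rel = (8, 6),  |v_rel|² = 100
v_rel×d = (8)·(-4) − (6)·(-7) = 10
since m = R²·100 − 10²:  R² = (100 + 6300) / 100 = 64
R = √64 = 8  ⇒  r_B = 8 − 1 = 7

rB=7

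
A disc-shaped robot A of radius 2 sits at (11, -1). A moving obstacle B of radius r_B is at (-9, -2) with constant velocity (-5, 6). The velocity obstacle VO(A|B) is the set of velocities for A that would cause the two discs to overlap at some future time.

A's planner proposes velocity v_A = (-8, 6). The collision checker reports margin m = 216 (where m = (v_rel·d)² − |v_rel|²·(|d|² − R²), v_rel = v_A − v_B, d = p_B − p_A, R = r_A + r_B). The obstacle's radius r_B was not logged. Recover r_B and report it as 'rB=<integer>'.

m = 216
d = (-20, -1);  v_rel = (-3, 0),  |v_rel|² = 9
v_rel×d = (-3)·(-1) − (0)·(-20) = 3
since m = R²·9 − 3²:  R² = (9 + 216) / 9 = 25
R = √25 = 5  ⇒  r_B = 5 − 2 = 3

rB=3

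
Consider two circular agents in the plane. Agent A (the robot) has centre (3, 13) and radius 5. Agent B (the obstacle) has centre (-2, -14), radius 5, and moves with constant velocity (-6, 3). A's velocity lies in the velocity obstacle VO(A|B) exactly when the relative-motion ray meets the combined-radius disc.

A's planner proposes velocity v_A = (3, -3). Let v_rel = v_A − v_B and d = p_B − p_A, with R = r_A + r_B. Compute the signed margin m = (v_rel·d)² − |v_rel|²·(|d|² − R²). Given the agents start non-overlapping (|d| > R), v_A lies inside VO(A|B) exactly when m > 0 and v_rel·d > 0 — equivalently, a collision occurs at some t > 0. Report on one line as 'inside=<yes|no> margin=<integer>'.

d = (-5, -27),  |d|² = 754;  R = 5+5 = 10,  c = 754−10² = 654
v_rel = (9, -6),  |v_rel|² = 117;  v_rel·d = (9)·(-5) + (-6)·(-27) = 117
117·t² − 234·t + 654 = 0  ⇒  m = 117² − 117·654 = -62829
m = -62829 < 0,  v_rel·d = 117 > 0  ⇒  outside

inside=no margin=-62829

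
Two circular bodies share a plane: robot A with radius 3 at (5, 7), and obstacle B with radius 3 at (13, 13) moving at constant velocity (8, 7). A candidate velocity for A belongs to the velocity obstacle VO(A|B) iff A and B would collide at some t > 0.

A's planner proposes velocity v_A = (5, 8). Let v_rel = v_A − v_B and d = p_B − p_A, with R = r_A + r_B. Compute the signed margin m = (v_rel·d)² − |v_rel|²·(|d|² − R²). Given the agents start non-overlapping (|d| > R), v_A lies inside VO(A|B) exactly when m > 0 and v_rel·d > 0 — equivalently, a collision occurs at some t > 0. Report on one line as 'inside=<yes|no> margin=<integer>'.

d = (8, 6),  |d|² = 100;  R = 3+3 = 6,  c = 100−6² = 64
v_rel = (-3, 1),  |v_rel|² = 10;  v_rel·d = (-3)·(8) + (1)·(6) = -18
10·t² + 36·t + 64 = 0  ⇒  m = (-18)² − 10·64 = -316
m = -316 < 0,  v_rel·d = -18 < 0  ⇒  outside

inside=no margin=-316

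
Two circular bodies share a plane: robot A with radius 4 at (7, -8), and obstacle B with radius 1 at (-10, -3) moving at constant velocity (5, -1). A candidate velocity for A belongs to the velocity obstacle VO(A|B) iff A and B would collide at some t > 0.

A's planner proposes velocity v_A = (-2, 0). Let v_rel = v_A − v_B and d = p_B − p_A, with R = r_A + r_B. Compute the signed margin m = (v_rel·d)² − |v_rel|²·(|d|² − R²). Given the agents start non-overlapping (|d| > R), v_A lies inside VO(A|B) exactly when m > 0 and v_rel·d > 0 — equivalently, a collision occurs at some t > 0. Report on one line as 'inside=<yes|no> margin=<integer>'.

d = (-17, 5),  |d|² = 314;  R = 4+1 = 5,  c = 314−5² = 289
v_rel = (-7, 1),  |v_rel|² = 50;  v_rel·d = (-7)·(-17) + (1)·(5) = 124
50·t² − 248·t + 289 = 0  ⇒  m = 124² − 50·289 = 926
m = 926 > 0,  v_rel·d = 124 > 0  ⇒  inside

inside=yes margin=926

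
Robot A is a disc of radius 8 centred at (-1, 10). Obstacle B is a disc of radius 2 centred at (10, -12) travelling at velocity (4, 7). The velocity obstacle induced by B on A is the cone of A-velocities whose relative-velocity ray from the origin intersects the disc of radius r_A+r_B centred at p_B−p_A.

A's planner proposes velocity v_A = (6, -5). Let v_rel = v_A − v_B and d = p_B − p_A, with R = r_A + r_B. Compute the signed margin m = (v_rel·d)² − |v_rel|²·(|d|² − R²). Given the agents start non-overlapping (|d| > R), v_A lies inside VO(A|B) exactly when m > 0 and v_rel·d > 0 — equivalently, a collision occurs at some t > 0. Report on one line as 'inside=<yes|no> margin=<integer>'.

d = (11, -22),  |d|² = 605;  R = 8+2 = 10,  c = 605−10² = 505
v_rel = (2, -12),  |v_rel|² = 148;  v_rel·d = (2)·(11) + (-12)·(-22) = 286
148·t² − 572·t + 505 = 0  ⇒  m = 286² − 148·505 = 7056
m = 7056 > 0,  v_rel·d = 286 > 0  ⇒  inside

inside=yes margin=7056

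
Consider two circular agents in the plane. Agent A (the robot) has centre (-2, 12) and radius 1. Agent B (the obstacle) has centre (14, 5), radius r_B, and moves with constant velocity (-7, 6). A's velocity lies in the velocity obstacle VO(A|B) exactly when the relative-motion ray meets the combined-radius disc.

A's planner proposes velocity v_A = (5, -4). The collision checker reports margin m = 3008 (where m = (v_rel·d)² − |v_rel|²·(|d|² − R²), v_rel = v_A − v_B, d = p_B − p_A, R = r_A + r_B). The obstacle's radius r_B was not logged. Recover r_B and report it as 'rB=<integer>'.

m = 3008
d = (16, -7);  v_rel = (12, -10),  |v_rel|² = 244
v_rel×d = (12)·(-7) − (-10)·(16) = 76
since m = R²·244 − 76²:  R² = (5776 + 3008) / 244 = 36
R = √36 = 6  ⇒  r_B = 6 − 1 = 5

rB=5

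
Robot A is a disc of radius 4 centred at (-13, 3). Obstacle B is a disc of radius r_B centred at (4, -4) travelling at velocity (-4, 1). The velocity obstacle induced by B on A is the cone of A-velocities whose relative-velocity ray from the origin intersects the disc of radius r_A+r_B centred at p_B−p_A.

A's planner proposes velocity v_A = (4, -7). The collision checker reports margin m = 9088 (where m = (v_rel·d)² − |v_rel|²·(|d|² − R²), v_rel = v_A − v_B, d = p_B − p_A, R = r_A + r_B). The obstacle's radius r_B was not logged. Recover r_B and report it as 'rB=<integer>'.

m = 9088
d = (17, -7);  v_rel = (8, -8),  |v_rel|² = 128
v_rel×d = (8)·(-7) − (-8)·(17) = 80
since m = R²·128 − 80²:  R² = (6400 + 9088) / 128 = 121
R = √121 = 11  ⇒  r_B = 11 − 4 = 7

rB=7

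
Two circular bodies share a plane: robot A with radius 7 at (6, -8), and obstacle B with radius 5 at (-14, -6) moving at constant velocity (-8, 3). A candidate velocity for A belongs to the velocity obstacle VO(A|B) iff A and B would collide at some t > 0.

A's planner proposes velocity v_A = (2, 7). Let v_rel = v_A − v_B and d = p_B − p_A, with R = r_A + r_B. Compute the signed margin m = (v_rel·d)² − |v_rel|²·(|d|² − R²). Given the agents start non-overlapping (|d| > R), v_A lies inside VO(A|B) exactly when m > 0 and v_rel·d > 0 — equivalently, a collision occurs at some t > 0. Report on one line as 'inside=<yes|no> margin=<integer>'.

d = (-20, 2),  |d|² = 404;  R = 7+5 = 12,  c = 404−12² = 260
v_rel = (10, 4),  |v_rel|² = 116;  v_rel·d = (10)·(-20) + (4)·(2) = -192
116·t² + 384·t + 260 = 0  ⇒  m = (-192)² − 116·260 = 6704
m = 6704 > 0,  v_rel·d = -192 < 0  ⇒  outside

inside=no margin=6704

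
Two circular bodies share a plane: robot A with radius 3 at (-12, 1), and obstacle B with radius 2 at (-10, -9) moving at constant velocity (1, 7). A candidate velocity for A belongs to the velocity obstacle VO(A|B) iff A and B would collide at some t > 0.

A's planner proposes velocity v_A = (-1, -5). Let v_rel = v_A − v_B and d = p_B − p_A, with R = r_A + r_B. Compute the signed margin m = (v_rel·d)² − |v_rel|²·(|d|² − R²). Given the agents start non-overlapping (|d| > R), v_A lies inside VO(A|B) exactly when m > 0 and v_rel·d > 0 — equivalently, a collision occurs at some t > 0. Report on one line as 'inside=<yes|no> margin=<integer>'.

d = (2, -10),  |d|² = 104;  R = 3+2 = 5,  c = 104−5² = 79
v_rel = (-2, -12),  |v_rel|² = 148;  v_rel·d = (-2)·(2) + (-12)·(-10) = 116
148·t² − 232·t + 79 = 0  ⇒  m = 116² − 148·79 = 1764
m = 1764 > 0,  v_rel·d = 116 > 0  ⇒  inside

inside=yes margin=1764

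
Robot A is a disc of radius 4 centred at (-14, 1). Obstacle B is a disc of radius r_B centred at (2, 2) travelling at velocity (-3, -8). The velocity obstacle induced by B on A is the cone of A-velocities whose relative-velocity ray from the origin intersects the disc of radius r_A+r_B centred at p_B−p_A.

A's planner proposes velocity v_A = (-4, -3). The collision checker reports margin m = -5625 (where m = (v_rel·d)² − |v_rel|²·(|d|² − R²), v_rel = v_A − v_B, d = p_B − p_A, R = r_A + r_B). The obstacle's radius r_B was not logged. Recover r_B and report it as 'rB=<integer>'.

m = -5625
d = (16, 1);  v_rel = (-1, 5),  |v_rel|² = 26
v_rel×d = (-1)·(1) − (5)·(16) = -81
since m = R²·26 − (-81)²:  R² = (6561 + -5625) / 26 = 36
R = √36 = 6  ⇒  r_B = 6 − 4 = 2

rB=2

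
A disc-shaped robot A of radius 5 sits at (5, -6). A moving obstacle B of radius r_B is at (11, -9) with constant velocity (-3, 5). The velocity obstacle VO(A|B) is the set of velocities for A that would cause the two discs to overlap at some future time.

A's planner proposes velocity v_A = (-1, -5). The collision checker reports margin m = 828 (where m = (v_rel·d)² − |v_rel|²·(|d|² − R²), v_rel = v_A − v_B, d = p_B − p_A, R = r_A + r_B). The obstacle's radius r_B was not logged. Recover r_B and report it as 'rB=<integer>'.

m = 828
d = (6, -3);  v_rel = (2, -10),  |v_rel|² = 104
v_rel×d = (2)·(-3) − (-10)·(6) = 54
since m = R²·104 − 54²:  R² = (2916 + 828) / 104 = 36
R = √36 = 6  ⇒  r_B = 6 − 5 = 1

rB=1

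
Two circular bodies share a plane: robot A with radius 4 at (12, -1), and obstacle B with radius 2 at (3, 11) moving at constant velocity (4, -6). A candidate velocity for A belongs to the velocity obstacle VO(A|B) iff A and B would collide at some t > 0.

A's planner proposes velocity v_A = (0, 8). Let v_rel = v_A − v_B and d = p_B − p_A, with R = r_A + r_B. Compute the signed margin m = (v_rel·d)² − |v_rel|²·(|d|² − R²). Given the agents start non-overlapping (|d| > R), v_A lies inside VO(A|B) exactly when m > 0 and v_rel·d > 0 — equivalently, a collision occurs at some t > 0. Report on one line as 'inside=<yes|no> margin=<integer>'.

d = (-9, 12),  |d|² = 225;  R = 4+2 = 6,  c = 225−6² = 189
v_rel = (-4, 14),  |v_rel|² = 212;  v_rel·d = (-4)·(-9) + (14)·(12) = 204
212·t² − 408·t + 189 = 0  ⇒  m = 204² − 212·189 = 1548
m = 1548 > 0,  v_rel·d = 204 > 0  ⇒  inside

inside=yes margin=1548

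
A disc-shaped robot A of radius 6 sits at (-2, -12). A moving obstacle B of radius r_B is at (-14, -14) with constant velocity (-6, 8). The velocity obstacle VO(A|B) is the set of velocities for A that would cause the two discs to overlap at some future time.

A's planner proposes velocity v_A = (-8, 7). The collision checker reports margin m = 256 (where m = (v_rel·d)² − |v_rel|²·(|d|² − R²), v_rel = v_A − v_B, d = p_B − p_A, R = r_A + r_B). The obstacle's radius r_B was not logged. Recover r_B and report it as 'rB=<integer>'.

m = 256
d = (-12, -2);  v_rel = (-2, -1),  |v_rel|² = 5
v_rel×d = (-2)·(-2) − (-1)·(-12) = -8
since m = R²·5 − (-8)²:  R² = (64 + 256) / 5 = 64
R = √64 = 8  ⇒  r_B = 8 − 6 = 2

rB=2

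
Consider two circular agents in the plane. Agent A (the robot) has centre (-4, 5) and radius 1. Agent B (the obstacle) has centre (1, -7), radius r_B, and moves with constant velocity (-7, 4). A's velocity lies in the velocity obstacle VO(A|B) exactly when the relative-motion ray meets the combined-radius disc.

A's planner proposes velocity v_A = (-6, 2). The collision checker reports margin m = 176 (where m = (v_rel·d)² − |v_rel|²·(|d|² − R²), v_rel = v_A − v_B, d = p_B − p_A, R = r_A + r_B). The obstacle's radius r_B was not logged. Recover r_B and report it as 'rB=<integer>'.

m = 176
d = (5, -12);  v_rel = (1, -2),  |v_rel|² = 5
v_rel×d = (1)·(-12) − (-2)·(5) = -2
since m = R²·5 − (-2)²:  R² = (4 + 176) / 5 = 36
R = √36 = 6  ⇒  r_B = 6 − 1 = 5

rB=5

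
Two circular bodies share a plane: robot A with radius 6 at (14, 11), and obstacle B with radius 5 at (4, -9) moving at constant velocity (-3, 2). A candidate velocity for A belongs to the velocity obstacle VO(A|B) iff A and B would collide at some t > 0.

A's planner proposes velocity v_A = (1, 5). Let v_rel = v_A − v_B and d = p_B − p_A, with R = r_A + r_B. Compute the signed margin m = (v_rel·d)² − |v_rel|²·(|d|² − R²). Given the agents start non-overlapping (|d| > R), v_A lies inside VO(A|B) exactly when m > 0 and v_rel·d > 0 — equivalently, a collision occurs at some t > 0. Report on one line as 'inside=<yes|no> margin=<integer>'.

d = (-10, -20),  |d|² = 500;  R = 6+5 = 11,  c = 500−11² = 379
v_rel = (4, 3),  |v_rel|² = 25;  v_rel·d = (4)·(-10) + (3)·(-20) = -100
25·t² + 200·t + 379 = 0  ⇒  m = (-100)² − 25·379 = 525
m = 525 > 0,  v_rel·d = -100 < 0  ⇒  outside

inside=no margin=525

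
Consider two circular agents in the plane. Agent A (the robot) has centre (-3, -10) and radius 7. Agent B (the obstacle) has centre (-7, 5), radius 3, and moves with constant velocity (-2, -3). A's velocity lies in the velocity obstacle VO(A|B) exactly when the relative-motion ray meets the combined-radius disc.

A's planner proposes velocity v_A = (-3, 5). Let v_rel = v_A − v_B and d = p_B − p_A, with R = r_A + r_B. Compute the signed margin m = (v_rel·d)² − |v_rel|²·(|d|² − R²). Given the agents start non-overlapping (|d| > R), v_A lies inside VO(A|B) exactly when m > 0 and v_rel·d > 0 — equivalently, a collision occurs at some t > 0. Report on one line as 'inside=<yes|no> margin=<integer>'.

d = (-4, 15),  |d|² = 241;  R = 7+3 = 10,  c = 241−10² = 141
v_rel = (-1, 8),  |v_rel|² = 65;  v_rel·d = (-1)·(-4) + (8)·(15) = 124
65·t² − 248·t + 141 = 0  ⇒  m = 124² − 65·141 = 6211
m = 6211 > 0,  v_rel·d = 124 > 0  ⇒  inside

inside=yes margin=6211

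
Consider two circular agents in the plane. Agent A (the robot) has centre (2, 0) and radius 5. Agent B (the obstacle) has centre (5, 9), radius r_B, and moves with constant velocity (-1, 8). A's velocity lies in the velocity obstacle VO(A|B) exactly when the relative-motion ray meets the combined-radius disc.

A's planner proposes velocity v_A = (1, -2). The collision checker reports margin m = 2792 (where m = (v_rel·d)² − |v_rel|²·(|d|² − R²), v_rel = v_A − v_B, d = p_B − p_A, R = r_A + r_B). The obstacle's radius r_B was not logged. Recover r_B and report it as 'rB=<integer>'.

m = 2792
d = (3, 9);  v_rel = (2, -10),  |v_rel|² = 104
v_rel×d = (2)·(9) − (-10)·(3) = 48
since m = R²·104 − 48²:  R² = (2304 + 2792) / 104 = 49
R = √49 = 7  ⇒  r_B = 7 − 5 = 2

rB=2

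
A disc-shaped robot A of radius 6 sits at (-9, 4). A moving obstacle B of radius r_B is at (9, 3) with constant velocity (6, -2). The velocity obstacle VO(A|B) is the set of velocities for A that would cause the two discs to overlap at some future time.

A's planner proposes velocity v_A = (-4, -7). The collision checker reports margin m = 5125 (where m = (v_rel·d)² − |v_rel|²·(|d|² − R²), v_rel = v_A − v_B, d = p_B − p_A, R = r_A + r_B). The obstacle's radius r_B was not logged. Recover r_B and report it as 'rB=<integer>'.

m = 5125
d = (18, -1);  v_rel = (-10, -5),  |v_rel|² = 125
v_rel×d = (-10)·(-1) − (-5)·(18) = 100
since m = R²·125 − 100²:  R² = (10000 + 5125) / 125 = 121
R = √121 = 11  ⇒  r_B = 11 − 6 = 5

rB=5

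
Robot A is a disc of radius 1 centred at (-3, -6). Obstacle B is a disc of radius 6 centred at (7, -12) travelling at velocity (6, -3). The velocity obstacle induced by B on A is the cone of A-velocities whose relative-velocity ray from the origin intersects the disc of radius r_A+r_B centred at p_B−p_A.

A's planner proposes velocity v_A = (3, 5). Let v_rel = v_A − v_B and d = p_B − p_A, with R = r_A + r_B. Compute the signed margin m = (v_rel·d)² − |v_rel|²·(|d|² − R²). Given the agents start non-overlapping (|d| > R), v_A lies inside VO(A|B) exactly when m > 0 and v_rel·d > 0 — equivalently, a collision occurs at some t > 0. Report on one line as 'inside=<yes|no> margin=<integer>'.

d = (10, -6),  |d|² = 136;  R = 1+6 = 7,  c = 136−7² = 87
v_rel = (-3, 8),  |v_rel|² = 73;  v_rel·d = (-3)·(10) + (8)·(-6) = -78
73·t² + 156·t + 87 = 0  ⇒  m = (-78)² − 73·87 = -267
m = -267 < 0,  v_rel·d = -78 < 0  ⇒  outside

inside=no margin=-267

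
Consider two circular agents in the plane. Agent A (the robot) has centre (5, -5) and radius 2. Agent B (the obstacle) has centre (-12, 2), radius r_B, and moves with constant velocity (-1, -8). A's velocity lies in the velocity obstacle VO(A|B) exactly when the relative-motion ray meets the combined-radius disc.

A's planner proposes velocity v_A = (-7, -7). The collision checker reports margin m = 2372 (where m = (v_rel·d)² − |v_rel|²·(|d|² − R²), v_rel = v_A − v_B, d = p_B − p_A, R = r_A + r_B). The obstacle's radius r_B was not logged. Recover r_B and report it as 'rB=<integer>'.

m = 2372
d = (-17, 7);  v_rel = (-6, 1),  |v_rel|² = 37
v_rel×d = (-6)·(7) − (1)·(-17) = -25
since m = R²·37 − (-25)²:  R² = (625 + 2372) / 37 = 81
R = √81 = 9  ⇒  r_B = 9 − 2 = 7

rB=7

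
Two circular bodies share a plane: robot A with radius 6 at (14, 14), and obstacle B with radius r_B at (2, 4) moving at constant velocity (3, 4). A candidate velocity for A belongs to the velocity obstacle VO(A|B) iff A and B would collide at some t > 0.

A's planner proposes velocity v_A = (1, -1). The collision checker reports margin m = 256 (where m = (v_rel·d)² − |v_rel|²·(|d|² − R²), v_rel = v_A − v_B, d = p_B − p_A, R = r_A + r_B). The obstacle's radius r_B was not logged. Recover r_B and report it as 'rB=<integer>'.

m = 256
d = (-12, -10);  v_rel = (-2, -5),  |v_rel|² = 29
v_rel×d = (-2)·(-10) − (-5)·(-12) = -40
since m = R²·29 − (-40)²:  R² = (1600 + 256) / 29 = 64
R = √64 = 8  ⇒  r_B = 8 − 6 = 2

rB=2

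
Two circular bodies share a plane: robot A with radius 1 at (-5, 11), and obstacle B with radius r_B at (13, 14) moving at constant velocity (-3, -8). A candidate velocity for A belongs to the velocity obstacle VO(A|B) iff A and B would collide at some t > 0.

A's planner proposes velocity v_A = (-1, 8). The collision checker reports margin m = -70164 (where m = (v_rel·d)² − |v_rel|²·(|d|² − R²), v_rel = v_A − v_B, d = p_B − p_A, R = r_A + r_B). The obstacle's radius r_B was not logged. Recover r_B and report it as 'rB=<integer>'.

m = -70164
d = (18, 3);  v_rel = (2, 16),  |v_rel|² = 260
v_rel×d = (2)·(3) − (16)·(18) = -282
since m = R²·260 − (-282)²:  R² = (79524 + -70164) / 260 = 36
R = √36 = 6  ⇒  r_B = 6 − 1 = 5

rB=5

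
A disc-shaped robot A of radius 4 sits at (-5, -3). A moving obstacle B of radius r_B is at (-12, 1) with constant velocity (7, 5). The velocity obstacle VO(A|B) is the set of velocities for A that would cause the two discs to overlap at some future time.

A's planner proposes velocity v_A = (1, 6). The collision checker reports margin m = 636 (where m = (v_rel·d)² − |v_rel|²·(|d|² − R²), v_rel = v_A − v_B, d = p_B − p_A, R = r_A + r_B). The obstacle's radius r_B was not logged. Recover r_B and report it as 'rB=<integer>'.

m = 636
d = (-7, 4);  v_rel = (-6, 1),  |v_rel|² = 37
v_rel×d = (-6)·(4) − (1)·(-7) = -17
since m = R²·37 − (-17)²:  R² = (289 + 636) / 37 = 25
R = √25 = 5  ⇒  r_B = 5 − 4 = 1

rB=1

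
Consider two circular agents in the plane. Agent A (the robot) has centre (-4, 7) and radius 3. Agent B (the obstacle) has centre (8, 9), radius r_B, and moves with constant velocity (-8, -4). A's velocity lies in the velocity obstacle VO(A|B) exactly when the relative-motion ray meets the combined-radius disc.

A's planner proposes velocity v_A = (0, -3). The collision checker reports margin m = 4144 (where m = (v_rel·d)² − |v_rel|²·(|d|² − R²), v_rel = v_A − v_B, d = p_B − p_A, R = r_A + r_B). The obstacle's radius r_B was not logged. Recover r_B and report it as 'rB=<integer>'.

m = 4144
d = (12, 2);  v_rel = (8, 1),  |v_rel|² = 65
v_rel×d = (8)·(2) − (1)·(12) = 4
since m = R²·65 − 4²:  R² = (16 + 4144) / 65 = 64
R = √64 = 8  ⇒  r_B = 8 − 3 = 5

rB=5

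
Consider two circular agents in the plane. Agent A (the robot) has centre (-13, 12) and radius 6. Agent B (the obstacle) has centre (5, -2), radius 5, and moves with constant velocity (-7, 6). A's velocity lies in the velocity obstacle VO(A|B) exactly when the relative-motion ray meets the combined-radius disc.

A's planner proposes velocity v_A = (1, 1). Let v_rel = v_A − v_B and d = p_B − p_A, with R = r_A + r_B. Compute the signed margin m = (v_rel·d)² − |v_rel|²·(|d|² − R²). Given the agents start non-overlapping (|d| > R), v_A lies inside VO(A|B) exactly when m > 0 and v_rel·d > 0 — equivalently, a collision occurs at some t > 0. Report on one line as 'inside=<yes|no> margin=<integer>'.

d = (18, -14),  |d|² = 520;  R = 6+5 = 11,  c = 520−11² = 399
v_rel = (8, -5),  |v_rel|² = 89;  v_rel·d = (8)·(18) + (-5)·(-14) = 214
89·t² − 428·t + 399 = 0  ⇒  m = 214² − 89·399 = 10285
m = 10285 > 0,  v_rel·d = 214 > 0  ⇒  inside

inside=yes margin=10285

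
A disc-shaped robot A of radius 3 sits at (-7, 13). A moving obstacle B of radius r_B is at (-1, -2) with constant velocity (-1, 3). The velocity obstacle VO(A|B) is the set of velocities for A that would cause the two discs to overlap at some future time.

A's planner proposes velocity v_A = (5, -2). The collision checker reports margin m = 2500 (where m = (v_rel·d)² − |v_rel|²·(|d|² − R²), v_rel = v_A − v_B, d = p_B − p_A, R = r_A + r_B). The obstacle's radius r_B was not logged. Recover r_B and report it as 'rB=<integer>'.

m = 2500
d = (6, -15);  v_rel = (6, -5),  |v_rel|² = 61
v_rel×d = (6)·(-15) − (-5)·(6) = -60
since m = R²·61 − (-60)²:  R² = (3600 + 2500) / 61 = 100
R = √100 = 10  ⇒  r_B = 10 − 3 = 7

rB=7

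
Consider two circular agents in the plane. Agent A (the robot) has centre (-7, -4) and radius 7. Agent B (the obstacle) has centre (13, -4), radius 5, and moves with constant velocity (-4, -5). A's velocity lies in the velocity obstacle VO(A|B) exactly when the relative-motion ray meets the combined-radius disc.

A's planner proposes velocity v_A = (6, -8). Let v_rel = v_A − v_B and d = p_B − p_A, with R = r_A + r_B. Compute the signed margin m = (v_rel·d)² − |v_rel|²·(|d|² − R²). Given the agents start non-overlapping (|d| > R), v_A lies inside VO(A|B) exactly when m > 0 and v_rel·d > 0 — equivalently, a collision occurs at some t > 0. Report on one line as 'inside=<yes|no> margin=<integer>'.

d = (20, 0),  |d|² = 400;  R = 7+5 = 12,  c = 400−12² = 256
v_rel = (10, -3),  |v_rel|² = 109;  v_rel·d = (10)·(20) + (-3)·(0) = 200
109·t² − 400·t + 256 = 0  ⇒  m = 200² − 109·256 = 12096
m = 12096 > 0,  v_rel·d = 200 > 0  ⇒  inside

inside=yes margin=12096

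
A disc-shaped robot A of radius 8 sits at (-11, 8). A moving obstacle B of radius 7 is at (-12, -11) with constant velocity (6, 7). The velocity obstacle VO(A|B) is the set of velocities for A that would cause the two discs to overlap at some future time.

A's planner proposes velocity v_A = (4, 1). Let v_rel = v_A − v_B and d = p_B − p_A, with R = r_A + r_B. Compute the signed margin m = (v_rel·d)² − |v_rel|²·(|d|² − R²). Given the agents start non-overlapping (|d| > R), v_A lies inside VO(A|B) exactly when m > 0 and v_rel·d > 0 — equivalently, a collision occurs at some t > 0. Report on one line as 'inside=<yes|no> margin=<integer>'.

d = (-1, -19),  |d|² = 362;  R = 8+7 = 15,  c = 362−15² = 137
v_rel = (-2, -6),  |v_rel|² = 40;  v_rel·d = (-2)·(-1) + (-6)·(-19) = 116
40·t² − 232·t + 137 = 0  ⇒  m = 116² − 40·137 = 7976
m = 7976 > 0,  v_rel·d = 116 > 0  ⇒  inside

inside=yes margin=7976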